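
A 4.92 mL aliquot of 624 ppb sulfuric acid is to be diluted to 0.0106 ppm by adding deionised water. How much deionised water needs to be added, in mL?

0.0106 ppm = 10.6 ppb.
V₂ = C₁V₁/C₂ = 624 × 4.92 / 10.6 = 290 mL.
Diluent to add = V₂ − V₁ = 290 − 4.92 = 285 mL.

285 mL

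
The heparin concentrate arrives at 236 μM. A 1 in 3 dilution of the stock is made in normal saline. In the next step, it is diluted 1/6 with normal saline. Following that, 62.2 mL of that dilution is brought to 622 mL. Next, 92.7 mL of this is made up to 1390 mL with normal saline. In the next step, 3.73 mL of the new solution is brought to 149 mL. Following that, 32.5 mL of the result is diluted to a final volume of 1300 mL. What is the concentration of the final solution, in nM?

Overall dilution factor = 3 × 6 × 10 × 14.99 × 39.95 × 40 = 4.31 × 10⁶.
236 μM / 4.31 × 10⁶ = 5.47 × 10⁻⁵ μM = 0.0547 nM.

0.0547 nM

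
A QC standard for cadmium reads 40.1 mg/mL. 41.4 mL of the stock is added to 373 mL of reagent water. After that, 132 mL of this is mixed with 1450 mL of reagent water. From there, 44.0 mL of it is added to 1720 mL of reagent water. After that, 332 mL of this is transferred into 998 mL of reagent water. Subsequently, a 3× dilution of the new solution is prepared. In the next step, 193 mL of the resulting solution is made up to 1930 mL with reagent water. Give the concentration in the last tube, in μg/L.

69.4 μg/L

Overall dilution factor = 10.01 × 11.98 × 40.09 × 4.006 × 3 × 10 = 5.78 × 10⁵.
40.1 mg/mL / 5.78 × 10⁵ = 6.94 × 10⁻⁵ mg/mL = 69.4 μg/L.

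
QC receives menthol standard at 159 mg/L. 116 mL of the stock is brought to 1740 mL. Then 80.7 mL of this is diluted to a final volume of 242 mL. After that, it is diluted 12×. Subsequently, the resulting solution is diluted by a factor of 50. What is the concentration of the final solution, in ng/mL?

5.89 ng/mL

Overall dilution factor = 15 × 2.999 × 12 × 50 = 2.70 × 10⁴.
159 mg/L / 2.70 × 10⁴ = 5.89 × 10⁻³ mg/L = 5.89 ng/mL.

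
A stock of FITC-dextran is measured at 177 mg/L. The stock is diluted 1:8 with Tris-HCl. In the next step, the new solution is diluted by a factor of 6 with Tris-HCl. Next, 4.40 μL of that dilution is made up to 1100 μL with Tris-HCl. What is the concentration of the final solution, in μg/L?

Overall dilution factor = 8 × 6 × 250 = 1.20 × 10⁴.
177 mg/L / 1.20 × 10⁴ = 0.0148 mg/L = 14.8 μg/L.

14.8 μg/L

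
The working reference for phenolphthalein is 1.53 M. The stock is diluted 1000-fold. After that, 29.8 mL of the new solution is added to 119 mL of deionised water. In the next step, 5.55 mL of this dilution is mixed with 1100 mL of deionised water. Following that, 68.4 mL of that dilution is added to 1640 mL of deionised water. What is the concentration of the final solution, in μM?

0.0616 μM

Overall dilution factor = 1000 × 4.993 × 199.2 × 24.98 = 2.48 × 10⁷.
1.53 M / 2.48 × 10⁷ = 6.16 × 10⁻⁸ M = 0.0616 μM.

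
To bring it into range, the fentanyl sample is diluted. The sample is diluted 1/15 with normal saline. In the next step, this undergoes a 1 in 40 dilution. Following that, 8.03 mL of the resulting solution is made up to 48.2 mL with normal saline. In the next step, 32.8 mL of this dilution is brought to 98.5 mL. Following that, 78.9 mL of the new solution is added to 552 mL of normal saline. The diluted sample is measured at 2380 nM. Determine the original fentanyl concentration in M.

Overall dilution factor = 15 × 40 × 6.002 × 3.003 × 7.996 = 8.65 × 10⁴.
Original = 2380 nM × 8.65 × 10⁴ = 2.06 × 10⁸ nM = 0.206 M.

0.206 M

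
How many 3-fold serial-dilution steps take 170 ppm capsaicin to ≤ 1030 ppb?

5

Need 3ⁿ ≥ 165, so n ≥ log(165)/log(3) = 4.65.
Minimum whole steps: n = 5.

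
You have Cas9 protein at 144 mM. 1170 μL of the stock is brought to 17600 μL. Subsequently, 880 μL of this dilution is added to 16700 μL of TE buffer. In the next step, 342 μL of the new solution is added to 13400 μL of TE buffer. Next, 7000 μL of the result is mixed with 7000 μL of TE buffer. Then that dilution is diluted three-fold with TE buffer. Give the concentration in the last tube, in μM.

1.99 μM

Overall dilution factor = 15.04 × 19.98 × 40.18 × 2 × 3 = 7.24 × 10⁴.
144 mM / 7.24 × 10⁴ = 1.99 × 10⁻³ mM = 1.99 μM.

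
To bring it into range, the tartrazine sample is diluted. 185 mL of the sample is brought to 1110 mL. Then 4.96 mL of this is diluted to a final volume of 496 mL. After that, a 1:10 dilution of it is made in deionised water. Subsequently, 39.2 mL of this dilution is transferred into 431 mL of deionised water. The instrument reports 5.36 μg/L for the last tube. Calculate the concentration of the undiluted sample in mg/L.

Overall dilution factor = 6 × 100 × 10 × 11.99 = 7.20 × 10⁴.
Original = 5.36 μg/L × 7.20 × 10⁴ = 3.86 × 10⁵ μg/L = 386 mg/L.

386 mg/L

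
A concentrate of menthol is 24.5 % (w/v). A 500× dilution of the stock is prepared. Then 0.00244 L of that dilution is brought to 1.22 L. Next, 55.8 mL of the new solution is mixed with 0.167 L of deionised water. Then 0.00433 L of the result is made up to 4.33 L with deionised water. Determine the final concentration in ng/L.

Overall dilution factor = 500 × 500 × 3.993 × 1000 = 9.98 × 10⁸.
24.5 % (w/v) / 9.98 × 10⁸ = 2.45 × 10⁻⁸ % (w/v) = 245 ng/L.

245 ng/L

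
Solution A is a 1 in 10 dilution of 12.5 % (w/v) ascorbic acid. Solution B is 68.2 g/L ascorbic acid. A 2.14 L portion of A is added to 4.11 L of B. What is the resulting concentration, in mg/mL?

C_A = 12.5 % (w/v) / 10 = 1.25 % (w/v).
C_B = 68.2 g/L = 6.82 % (w/v).
C_mix = (C_A·V_A + C_B·V_B)/(V_A + V_B) = (1.25×2.14 + 6.82×4.11) / 6.250 = 4.91 % (w/v) = 49.1 mg/mL.

49.1 mg/mL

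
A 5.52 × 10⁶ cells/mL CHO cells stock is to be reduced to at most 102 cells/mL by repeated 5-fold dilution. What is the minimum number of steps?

Need 5ⁿ ≥ 5.41 × 10⁴, so n ≥ log(5.41 × 10⁴)/log(5) = 6.77.
Minimum whole steps: n = 7.

7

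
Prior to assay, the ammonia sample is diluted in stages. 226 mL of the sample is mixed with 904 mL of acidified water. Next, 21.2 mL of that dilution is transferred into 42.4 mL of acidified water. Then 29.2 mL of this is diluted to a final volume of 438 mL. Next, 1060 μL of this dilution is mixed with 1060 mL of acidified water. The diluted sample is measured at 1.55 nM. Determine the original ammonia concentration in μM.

Overall dilution factor = 5 × 3 × 15 × 1001 = 2.25 × 10⁵.
Original = 1.55 nM × 2.25 × 10⁵ = 3.49 × 10⁵ nM = 349 μM.

349 μM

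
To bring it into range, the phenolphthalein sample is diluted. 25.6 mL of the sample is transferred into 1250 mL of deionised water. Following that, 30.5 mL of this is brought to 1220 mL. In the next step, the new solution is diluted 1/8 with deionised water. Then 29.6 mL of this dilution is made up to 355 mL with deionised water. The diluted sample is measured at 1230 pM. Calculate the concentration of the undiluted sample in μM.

Overall dilution factor = 49.83 × 40 × 8 × 11.99 = 1.91 × 10⁵.
Original = 1230 pM × 1.91 × 10⁵ = 2.35 × 10⁸ pM = 235 μM.

235 μM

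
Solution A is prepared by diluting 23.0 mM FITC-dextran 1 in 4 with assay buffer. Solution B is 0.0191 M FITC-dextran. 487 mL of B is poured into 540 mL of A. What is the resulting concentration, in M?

0.0121 M

C_A = 23.0 mM / 4 = 5.75 mM.
C_B = 0.0191 M = 19.1 mM.
C_mix = (C_A·V_A + C_B·V_B)/(V_A + V_B) = (5.75×540 + 19.1×487) / 1027 = 12.1 mM = 0.0121 M.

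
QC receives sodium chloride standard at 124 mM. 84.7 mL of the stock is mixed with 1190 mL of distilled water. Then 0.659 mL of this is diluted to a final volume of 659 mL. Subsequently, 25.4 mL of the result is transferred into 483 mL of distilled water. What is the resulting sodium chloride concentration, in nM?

Overall dilution factor = 15.05 × 1000 × 20.02 = 3.01 × 10⁵.
124 mM / 3.01 × 10⁵ = 4.12 × 10⁻⁴ mM = 412 nM.

412 nM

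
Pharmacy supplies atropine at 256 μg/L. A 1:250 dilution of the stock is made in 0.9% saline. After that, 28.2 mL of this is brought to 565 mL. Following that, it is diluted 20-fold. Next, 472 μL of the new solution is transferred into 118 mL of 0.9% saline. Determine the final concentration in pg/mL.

0.0102 pg/mL

Overall dilution factor = 250 × 20.04 × 20 × 251 = 2.51 × 10⁷.
256 μg/L / 2.51 × 10⁷ = 1.02 × 10⁻⁵ μg/L = 0.0102 pg/mL.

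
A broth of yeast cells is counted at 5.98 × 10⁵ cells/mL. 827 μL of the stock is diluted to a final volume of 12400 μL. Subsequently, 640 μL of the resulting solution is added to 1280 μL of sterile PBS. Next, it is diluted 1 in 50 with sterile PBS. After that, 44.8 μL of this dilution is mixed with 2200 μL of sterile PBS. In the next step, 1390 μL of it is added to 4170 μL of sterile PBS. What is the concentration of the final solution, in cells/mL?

1.33 cells/mL

Overall dilution factor = 14.99 × 3 × 50 × 50.11 × 4 = 4.51 × 10⁵.
5.98 × 10⁵ cells/mL / 4.51 × 10⁵ = 1.33 cells/mL.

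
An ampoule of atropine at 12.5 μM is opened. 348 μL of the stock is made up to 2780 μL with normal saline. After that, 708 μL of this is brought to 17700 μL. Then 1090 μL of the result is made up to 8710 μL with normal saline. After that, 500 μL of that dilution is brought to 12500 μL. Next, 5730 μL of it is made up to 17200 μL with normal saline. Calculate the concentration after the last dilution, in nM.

Overall dilution factor = 7.989 × 25 × 7.991 × 25 × 3.002 = 1.20 × 10⁵.
12.5 μM / 1.20 × 10⁵ = 1.04 × 10⁻⁴ μM = 0.104 nM.

0.104 nM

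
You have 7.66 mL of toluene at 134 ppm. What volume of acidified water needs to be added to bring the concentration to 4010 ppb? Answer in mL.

248 mL

4010 ppb = 4.01 ppm.
V₂ = C₁V₁/C₂ = 134 × 7.66 / 4.01 = 256 mL.
Diluent to add = V₂ − V₁ = 256 − 7.66 = 248 mL.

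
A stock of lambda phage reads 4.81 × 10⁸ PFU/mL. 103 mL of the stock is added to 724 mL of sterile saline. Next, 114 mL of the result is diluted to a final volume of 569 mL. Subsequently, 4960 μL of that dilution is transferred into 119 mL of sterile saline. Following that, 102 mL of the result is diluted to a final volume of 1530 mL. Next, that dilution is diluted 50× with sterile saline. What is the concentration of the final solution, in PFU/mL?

640 PFU/mL

Overall dilution factor = 8.029 × 4.991 × 24.99 × 15 × 50 = 7.51 × 10⁵.
4.81 × 10⁸ PFU/mL / 7.51 × 10⁵ = 640 PFU/mL.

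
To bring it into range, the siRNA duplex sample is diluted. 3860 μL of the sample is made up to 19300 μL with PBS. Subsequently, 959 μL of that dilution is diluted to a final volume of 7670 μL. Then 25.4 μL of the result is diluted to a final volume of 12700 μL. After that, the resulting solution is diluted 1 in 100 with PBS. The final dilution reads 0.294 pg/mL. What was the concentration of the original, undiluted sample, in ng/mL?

588 ng/mL

Overall dilution factor = 5 × 7.998 × 500 × 100 = 2.00 × 10⁶.
Original = 0.294 pg/mL × 2.00 × 10⁶ = 5.88 × 10⁵ pg/mL = 588 ng/mL.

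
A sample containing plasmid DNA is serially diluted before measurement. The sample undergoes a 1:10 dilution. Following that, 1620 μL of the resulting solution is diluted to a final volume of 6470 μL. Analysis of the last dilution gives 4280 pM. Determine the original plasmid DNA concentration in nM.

Overall dilution factor = 10 × 3.994 = 39.9.
Original = 4280 pM × 39.9 = 1.71 × 10⁵ pM = 171 nM.

171 nM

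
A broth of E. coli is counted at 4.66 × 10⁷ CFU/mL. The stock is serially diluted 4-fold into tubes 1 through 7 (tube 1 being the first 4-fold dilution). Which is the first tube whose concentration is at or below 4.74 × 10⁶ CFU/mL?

Tube n has concentration 4.66 × 10⁷ CFU/mL / 4ⁿ.
Need 4ⁿ ≥ 4.66 × 10⁷ CFU/mL / 4.74 × 10⁶ CFU/mL = 9.83, so n ≥ 1.65.
First such tube: n = 2.

tube 2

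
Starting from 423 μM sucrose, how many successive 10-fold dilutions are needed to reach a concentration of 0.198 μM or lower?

Need 10ⁿ ≥ 2136, so n ≥ log(2136)/log(10) = 3.33.
Minimum whole steps: n = 4.

4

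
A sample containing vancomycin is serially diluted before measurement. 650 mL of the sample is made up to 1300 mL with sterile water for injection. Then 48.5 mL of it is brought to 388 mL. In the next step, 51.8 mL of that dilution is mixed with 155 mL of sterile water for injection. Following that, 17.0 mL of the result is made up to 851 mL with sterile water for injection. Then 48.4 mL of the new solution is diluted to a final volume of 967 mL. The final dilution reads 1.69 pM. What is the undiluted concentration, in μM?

Overall dilution factor = 2 × 8 × 3.992 × 50.06 × 19.98 = 6.39 × 10⁴.
Original = 1.69 pM × 6.39 × 10⁴ = 1.08 × 10⁵ pM = 0.108 μM.

0.108 μM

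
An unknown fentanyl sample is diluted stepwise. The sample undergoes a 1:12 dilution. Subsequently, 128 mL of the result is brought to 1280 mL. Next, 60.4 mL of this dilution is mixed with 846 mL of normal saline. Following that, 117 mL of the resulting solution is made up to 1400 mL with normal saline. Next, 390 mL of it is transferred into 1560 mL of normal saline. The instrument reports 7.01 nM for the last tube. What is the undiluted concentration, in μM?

755 μM

Overall dilution factor = 12 × 10 × 15.01 × 11.97 × 5 = 1.08 × 10⁵.
Original = 7.01 nM × 1.08 × 10⁵ = 7.55 × 10⁵ nM = 755 μM.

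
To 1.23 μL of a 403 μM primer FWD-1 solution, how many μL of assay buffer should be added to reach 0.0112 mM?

0.0112 mM = 11.2 μM.
V₂ = C₁V₁/C₂ = 403 × 1.23 / 11.2 = 44.3 μL.
Diluent to add = V₂ − V₁ = 44.3 − 1.23 = 43.0 μL.

43.0 μL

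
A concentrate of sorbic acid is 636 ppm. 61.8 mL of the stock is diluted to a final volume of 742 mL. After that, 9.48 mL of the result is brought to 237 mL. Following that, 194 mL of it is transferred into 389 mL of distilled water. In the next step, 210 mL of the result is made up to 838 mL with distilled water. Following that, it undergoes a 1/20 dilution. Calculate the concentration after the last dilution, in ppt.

8830 ppt

Overall dilution factor = 12.01 × 25 × 3.005 × 3.990 × 20 = 7.20 × 10⁴.
636 ppm / 7.20 × 10⁴ = 8.83 × 10⁻³ ppm = 8830 ppt.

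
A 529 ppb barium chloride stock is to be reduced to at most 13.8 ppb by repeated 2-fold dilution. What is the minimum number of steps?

6

Need 2ⁿ ≥ 38.3, so n ≥ log(38.3)/log(2) = 5.26.
Minimum whole steps: n = 6.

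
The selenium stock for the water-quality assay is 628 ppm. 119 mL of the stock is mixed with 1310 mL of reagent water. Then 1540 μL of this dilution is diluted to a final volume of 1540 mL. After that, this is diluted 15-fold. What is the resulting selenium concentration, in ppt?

3490 ppt

Overall dilution factor = 12.01 × 1000 × 15 = 1.80 × 10⁵.
628 ppm / 1.80 × 10⁵ = 3.49 × 10⁻³ ppm = 3490 ppt.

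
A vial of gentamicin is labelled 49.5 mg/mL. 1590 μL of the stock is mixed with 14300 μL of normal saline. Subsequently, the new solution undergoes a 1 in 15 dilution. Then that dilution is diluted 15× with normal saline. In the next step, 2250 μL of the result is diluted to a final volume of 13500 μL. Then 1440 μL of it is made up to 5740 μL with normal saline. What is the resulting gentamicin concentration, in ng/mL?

Overall dilution factor = 9.994 × 15 × 15 × 6 × 3.986 = 5.38 × 10⁴.
49.5 mg/mL / 5.38 × 10⁴ = 9.20 × 10⁻⁴ mg/mL = 920 ng/mL.

920 ng/mL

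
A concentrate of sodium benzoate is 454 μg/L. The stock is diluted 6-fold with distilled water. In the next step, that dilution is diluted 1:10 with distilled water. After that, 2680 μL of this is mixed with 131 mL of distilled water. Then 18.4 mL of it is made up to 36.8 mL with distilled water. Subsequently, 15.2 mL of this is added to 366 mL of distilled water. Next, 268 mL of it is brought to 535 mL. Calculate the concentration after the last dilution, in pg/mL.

Overall dilution factor = 6 × 10 × 49.88 × 2 × 25.08 × 1.996 = 3.00 × 10⁵.
454 μg/L / 3.00 × 10⁵ = 1.52 × 10⁻³ μg/L = 1.52 pg/mL.

1.52 pg/mL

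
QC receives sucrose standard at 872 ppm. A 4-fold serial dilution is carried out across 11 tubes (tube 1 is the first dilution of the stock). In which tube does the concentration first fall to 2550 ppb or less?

Tube n has concentration 872 ppm / 4ⁿ.
Need 4ⁿ ≥ 872 ppm / 2550 ppb = 342, so n ≥ 4.21.
First such tube: n = 5.

tube 5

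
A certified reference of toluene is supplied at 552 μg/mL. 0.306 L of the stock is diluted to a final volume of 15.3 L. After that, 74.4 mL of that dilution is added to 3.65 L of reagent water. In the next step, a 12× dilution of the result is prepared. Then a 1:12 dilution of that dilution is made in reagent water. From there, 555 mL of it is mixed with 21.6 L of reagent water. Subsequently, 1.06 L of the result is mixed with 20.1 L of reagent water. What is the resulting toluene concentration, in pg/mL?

1.92 pg/mL

Overall dilution factor = 50 × 50.06 × 12 × 12 × 39.92 × 19.96 = 2.87 × 10⁸.
552 μg/mL / 2.87 × 10⁸ = 1.92 × 10⁻⁶ μg/mL = 1.92 pg/mL.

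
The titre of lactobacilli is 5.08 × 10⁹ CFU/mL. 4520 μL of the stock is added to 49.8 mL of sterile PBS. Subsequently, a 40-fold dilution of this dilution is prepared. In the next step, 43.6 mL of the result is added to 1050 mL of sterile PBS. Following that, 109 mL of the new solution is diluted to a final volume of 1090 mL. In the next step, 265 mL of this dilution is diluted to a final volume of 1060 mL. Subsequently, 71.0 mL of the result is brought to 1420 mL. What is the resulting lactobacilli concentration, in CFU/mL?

527 CFU/mL

Overall dilution factor = 12.02 × 40 × 25.08 × 10 × 4 × 20 = 9.65 × 10⁶.
5.08 × 10⁹ CFU/mL / 9.65 × 10⁶ = 527 CFU/mL.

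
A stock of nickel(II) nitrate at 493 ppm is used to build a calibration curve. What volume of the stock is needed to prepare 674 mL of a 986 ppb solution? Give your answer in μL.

986 ppb = 0.986 ppm.
V₁ = C₂V₂/C₁ = 0.986 × 674 / 493 = 1.35 mL = 1350 μL.

1350 μL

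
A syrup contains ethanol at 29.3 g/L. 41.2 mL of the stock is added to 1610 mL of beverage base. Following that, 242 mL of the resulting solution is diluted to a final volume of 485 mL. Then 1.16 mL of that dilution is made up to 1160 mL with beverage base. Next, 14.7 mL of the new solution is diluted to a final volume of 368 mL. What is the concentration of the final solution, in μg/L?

Overall dilution factor = 40.08 × 2.004 × 1000 × 25.03 = 2.01 × 10⁶.
29.3 g/L / 2.01 × 10⁶ = 1.46 × 10⁻⁵ g/L = 14.6 μg/L.

14.6 μg/L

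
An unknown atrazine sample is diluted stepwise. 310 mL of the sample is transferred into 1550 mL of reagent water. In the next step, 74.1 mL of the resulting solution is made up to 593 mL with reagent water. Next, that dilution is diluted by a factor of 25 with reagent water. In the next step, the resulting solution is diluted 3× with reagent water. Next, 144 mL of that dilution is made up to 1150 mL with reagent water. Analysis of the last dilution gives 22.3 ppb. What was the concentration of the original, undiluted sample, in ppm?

641 ppm

Overall dilution factor = 6 × 8.003 × 25 × 3 × 7.986 = 2.88 × 10⁴.
Original = 22.3 ppb × 2.88 × 10⁴ = 6.41 × 10⁵ ppb = 641 ppm.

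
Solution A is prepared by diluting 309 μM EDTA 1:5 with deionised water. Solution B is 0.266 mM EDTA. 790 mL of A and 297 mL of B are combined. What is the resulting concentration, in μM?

118 μM

C_A = 309 μM / 5 = 61.8 μM.
C_B = 0.266 mM = 266 μM.
C_mix = (C_A·V_A + C_B·V_B)/(V_A + V_B) = (61.8×790 + 266×297) / 1087 = 118 μM.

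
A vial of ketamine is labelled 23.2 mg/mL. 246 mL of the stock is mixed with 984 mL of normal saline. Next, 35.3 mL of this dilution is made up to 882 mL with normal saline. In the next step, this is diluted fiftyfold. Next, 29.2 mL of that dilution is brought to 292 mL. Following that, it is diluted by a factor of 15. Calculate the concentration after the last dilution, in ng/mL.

Overall dilution factor = 5 × 24.99 × 50 × 10 × 15 = 9.37 × 10⁵.
23.2 mg/mL / 9.37 × 10⁵ = 2.48 × 10⁻⁵ mg/mL = 24.8 ng/mL.

24.8 ng/mL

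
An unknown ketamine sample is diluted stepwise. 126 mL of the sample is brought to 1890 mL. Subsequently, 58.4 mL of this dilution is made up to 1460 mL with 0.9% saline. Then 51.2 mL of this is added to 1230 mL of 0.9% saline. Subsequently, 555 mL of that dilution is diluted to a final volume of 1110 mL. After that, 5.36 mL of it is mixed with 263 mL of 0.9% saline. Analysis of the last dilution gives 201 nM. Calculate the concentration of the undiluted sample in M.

Overall dilution factor = 15 × 25 × 25.02 × 2 × 50.07 = 9.40 × 10⁵.
Original = 201 nM × 9.40 × 10⁵ = 1.89 × 10⁸ nM = 0.189 M.

0.189 M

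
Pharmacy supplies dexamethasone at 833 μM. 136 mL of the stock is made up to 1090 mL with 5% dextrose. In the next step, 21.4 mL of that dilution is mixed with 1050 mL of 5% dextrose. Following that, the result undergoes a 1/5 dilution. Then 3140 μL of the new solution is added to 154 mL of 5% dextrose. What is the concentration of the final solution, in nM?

Overall dilution factor = 8.015 × 50.07 × 5 × 50.04 = 1.00 × 10⁵.
833 μM / 1.00 × 10⁵ = 8.30 × 10⁻³ μM = 8.30 nM.

8.30 nM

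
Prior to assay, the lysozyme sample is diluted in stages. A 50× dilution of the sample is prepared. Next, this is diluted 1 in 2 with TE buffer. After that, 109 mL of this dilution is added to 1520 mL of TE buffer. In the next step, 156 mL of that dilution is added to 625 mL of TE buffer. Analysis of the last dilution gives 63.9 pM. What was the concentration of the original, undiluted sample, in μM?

0.478 μM

Overall dilution factor = 50 × 2 × 14.94 × 5.006 = 7482.
Original = 63.9 pM × 7482 = 4.78 × 10⁵ pM = 0.478 μM.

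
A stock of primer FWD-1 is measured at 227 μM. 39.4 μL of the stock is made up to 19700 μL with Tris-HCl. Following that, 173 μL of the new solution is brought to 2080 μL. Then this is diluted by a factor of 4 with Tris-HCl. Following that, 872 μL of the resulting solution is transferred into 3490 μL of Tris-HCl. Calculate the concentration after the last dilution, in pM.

Overall dilution factor = 500 × 12.02 × 4 × 5.002 = 1.20 × 10⁵.
227 μM / 1.20 × 10⁵ = 1.89 × 10⁻³ μM = 1890 pM.

1890 pM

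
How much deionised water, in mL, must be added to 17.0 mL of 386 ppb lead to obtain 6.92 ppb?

V₂ = C₁V₁/C₂ = 386 × 17.0 / 6.92 = 948 mL.
Diluent to add = V₂ − V₁ = 948 − 17.0 = 931 mL.

931 mL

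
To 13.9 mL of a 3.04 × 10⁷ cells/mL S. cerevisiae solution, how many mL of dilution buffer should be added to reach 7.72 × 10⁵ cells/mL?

533 mL

V₂ = C₁V₁/C₂ = 3.04 × 10⁷ × 13.9 / 7.72 × 10⁵ = 547 mL.
Diluent to add = V₂ − V₁ = 547 − 13.9 = 533 mL.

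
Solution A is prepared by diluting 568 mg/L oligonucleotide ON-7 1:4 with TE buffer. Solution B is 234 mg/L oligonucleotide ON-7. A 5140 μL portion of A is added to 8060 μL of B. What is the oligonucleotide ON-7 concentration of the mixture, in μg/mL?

198 μg/mL

C_A = 568 mg/L / 4 = 142 mg/L.
C_mix = (C_A·V_A + C_B·V_B)/(V_A + V_B) = (142×5140 + 234×8060) / 13200 = 198 mg/L = 198 μg/mL.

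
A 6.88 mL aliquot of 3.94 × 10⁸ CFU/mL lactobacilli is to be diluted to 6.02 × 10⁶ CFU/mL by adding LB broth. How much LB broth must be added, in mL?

V₂ = C₁V₁/C₂ = 3.94 × 10⁸ × 6.88 / 6.02 × 10⁶ = 450 mL.
Diluent to add = V₂ − V₁ = 450 − 6.88 = 443 mL.

443 mL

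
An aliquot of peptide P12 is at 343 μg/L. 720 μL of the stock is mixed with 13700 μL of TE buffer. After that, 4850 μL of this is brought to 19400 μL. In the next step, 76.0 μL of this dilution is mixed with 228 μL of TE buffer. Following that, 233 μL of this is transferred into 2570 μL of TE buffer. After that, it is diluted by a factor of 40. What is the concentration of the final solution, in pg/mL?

Overall dilution factor = 20.03 × 4 × 4 × 12.03 × 40 = 1.54 × 10⁵.
343 μg/L / 1.54 × 10⁵ = 2.22 × 10⁻³ μg/L = 2.22 pg/mL.

2.22 pg/mL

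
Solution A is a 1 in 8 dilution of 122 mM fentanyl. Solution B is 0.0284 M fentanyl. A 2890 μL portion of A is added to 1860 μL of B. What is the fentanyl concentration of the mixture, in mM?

C_A = 122 mM / 8 = 15.2 mM.
C_B = 0.0284 M = 28.4 mM.
C_mix = (C_A·V_A + C_B·V_B)/(V_A + V_B) = (15.2×2890 + 28.4×1860) / 4750 = 20.4 mM.

20.4 mM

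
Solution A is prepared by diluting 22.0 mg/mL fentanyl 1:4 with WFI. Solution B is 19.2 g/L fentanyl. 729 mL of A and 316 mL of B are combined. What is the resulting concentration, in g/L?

C_A = 22.0 mg/mL / 4 = 5.50 mg/mL.
C_B = 19.2 g/L = 19.2 mg/mL.
C_mix = (C_A·V_A + C_B·V_B)/(V_A + V_B) = (5.50×729 + 19.2×316) / 1045 = 9.64 mg/mL = 9.64 g/L.

9.64 g/L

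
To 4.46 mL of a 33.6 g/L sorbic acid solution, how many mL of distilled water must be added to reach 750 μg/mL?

195 mL

750 μg/mL = 0.750 g/L.
V₂ = C₁V₁/C₂ = 33.6 × 4.46 / 0.750 = 200 mL.
Diluent to add = V₂ − V₁ = 200 − 4.46 = 195 mL.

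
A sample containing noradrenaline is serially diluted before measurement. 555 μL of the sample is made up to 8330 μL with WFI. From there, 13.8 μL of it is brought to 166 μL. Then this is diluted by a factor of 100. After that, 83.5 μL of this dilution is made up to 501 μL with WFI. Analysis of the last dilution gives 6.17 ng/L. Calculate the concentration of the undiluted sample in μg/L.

668 μg/L

Overall dilution factor = 15.01 × 12.03 × 100 × 6 = 1.08 × 10⁵.
Original = 6.17 ng/L × 1.08 × 10⁵ = 6.68 × 10⁵ ng/L = 668 μg/L.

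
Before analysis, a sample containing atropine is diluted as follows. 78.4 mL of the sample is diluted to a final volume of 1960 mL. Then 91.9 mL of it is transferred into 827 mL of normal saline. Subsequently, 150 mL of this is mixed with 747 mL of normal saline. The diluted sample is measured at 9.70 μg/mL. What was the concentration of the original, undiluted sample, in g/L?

Overall dilution factor = 25 × 9.999 × 5.980 = 1495.
Original = 9.70 μg/mL × 1495 = 1.45 × 10⁴ μg/mL = 14.5 g/L.

14.5 g/L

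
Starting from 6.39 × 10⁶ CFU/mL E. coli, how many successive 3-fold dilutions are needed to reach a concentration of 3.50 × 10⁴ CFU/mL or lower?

Need 3ⁿ ≥ 183, so n ≥ log(183)/log(3) = 4.74.
Minimum whole steps: n = 5.

5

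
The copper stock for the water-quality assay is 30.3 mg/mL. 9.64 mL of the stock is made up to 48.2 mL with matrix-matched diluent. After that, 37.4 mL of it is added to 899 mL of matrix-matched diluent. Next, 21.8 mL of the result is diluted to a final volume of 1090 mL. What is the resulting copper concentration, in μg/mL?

4.84 μg/mL

Overall dilution factor = 5 × 25.04 × 50 = 6259.
30.3 mg/mL / 6259 = 4.84 × 10⁻³ mg/mL = 4.84 μg/mL.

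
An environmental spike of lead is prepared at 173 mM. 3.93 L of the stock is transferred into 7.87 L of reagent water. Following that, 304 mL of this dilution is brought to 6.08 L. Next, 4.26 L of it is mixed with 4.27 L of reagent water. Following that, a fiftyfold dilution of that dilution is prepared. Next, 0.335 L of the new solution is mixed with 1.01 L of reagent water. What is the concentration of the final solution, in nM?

Overall dilution factor = 3.003 × 20 × 2.002 × 50 × 4.015 = 2.41 × 10⁴.
173 mM / 2.41 × 10⁴ = 7.17 × 10⁻³ mM = 7170 nM.

7170 nM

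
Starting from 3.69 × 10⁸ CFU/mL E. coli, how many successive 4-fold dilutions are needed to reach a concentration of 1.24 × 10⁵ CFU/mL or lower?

6

Need 4ⁿ ≥ 2976, so n ≥ log(2976)/log(4) = 5.77.
Minimum whole steps: n = 6.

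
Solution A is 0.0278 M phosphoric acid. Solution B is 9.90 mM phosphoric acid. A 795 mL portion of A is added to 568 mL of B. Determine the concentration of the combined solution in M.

0.0203 M

C_B = 9.90 mM = 9.90 × 10⁻³ M.
C_mix = (C_A·V_A + C_B·V_B)/(V_A + V_B) = (0.0278×795 + 9.90 × 10⁻³×568) / 1363 = 0.0203 M.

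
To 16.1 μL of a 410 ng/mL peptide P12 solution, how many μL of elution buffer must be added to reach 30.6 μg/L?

30.6 μg/L = 30.6 ng/mL.
V₂ = C₁V₁/C₂ = 410 × 16.1 / 30.6 = 216 μL.
Diluent to add = V₂ − V₁ = 216 − 16.1 = 200 μL.

200 μL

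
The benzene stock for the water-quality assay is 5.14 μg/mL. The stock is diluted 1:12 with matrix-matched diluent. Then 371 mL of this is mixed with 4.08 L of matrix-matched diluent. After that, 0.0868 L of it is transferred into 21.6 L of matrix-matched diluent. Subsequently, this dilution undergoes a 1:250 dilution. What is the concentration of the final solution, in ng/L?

Overall dilution factor = 12 × 12.00 × 249.8 × 250 = 8.99 × 10⁶.
5.14 μg/mL / 8.99 × 10⁶ = 5.72 × 10⁻⁷ μg/mL = 0.572 ng/L.

0.572 ng/L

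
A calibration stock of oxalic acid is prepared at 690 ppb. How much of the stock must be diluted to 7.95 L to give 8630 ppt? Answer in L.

0.0994 L

8630 ppt = 8.63 ppb.
V₁ = C₂V₂/C₁ = 8.63 × 7.95 / 690 = 0.0994 L.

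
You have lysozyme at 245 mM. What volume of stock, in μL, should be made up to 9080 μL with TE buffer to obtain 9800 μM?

363 μL

9800 μM = 9.80 mM.
V₁ = C₂V₂/C₁ = 9.80 × 9080 / 245 = 363 μL.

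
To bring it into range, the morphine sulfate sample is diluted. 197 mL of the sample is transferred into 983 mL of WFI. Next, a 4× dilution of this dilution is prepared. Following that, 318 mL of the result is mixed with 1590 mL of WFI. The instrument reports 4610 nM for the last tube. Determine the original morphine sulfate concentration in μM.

663 μM

Overall dilution factor = 5.990 × 4 × 6 = 144.
Original = 4610 nM × 144 = 6.63 × 10⁵ nM = 663 μM.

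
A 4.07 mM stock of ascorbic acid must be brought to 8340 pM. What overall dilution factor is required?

Factor = C₀/C_target = 4.07 mM / 8340 pM = 4.88 × 10⁵.

4.88 × 10⁵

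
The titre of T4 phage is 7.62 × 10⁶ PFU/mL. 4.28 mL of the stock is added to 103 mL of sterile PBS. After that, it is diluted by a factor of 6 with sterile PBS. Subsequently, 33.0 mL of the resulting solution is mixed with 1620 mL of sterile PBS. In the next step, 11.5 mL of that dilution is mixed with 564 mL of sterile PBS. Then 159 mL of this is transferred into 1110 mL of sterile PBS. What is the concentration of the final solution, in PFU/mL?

Overall dilution factor = 25.07 × 6 × 50.09 × 50.04 × 7.981 = 3.01 × 10⁶.
7.62 × 10⁶ PFU/mL / 3.01 × 10⁶ = 2.53 PFU/mL.

2.53 PFU/mL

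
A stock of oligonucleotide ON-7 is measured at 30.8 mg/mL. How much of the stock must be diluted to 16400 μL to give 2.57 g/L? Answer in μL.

2.57 g/L = 2.57 mg/mL.
V₁ = C₂V₂/C₁ = 2.57 × 16400 / 30.8 = 1368 μL.

1370 μL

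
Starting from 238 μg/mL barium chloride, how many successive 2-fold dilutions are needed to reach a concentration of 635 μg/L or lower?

Need 2ⁿ ≥ 375, so n ≥ log(375)/log(2) = 8.55.
Minimum whole steps: n = 9.

9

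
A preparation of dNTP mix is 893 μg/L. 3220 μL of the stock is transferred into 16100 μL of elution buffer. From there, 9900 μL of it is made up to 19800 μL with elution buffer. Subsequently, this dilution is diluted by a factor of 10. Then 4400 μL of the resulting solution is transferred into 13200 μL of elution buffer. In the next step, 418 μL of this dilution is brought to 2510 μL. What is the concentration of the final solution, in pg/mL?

310 pg/mL

Overall dilution factor = 6 × 2 × 10 × 4 × 6.005 = 2882.
893 μg/L / 2882 = 0.310 μg/L = 310 pg/mL.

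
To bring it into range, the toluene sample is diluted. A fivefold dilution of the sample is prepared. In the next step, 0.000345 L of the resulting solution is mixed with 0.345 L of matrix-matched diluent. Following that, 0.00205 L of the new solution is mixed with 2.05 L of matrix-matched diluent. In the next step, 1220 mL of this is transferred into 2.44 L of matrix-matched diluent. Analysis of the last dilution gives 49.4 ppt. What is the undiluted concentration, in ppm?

742 ppm

Overall dilution factor = 5 × 1001 × 1001 × 3 = 1.50 × 10⁷.
Original = 49.4 ppt × 1.50 × 10⁷ = 7.42 × 10⁸ ppt = 742 ppm.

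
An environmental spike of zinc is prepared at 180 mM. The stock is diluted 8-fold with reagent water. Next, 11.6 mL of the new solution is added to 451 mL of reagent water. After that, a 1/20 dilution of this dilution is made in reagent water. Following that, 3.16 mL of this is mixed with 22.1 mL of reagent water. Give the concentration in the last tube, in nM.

Overall dilution factor = 8 × 39.88 × 20 × 7.994 = 5.10 × 10⁴.
180 mM / 5.10 × 10⁴ = 3.53 × 10⁻³ mM = 3530 nM.

3530 nM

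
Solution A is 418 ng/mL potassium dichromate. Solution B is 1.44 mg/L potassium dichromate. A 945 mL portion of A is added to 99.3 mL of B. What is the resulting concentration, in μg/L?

C_B = 1.44 mg/L = 1440 ng/mL.
C_mix = (C_A·V_A + C_B·V_B)/(V_A + V_B) = (418×945 + 1440×99.3) / 1044 = 515 ng/mL = 515 μg/L.

515 μg/L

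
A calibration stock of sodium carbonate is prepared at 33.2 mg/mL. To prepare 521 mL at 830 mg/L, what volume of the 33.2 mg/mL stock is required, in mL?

830 mg/L = 0.830 mg/mL.
V₁ = C₂V₂/C₁ = 0.830 × 521 / 33.2 = 13.0 mL.

13.0 mL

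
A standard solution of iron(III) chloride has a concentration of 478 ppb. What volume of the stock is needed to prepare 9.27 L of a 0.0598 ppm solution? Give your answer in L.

0.0598 ppm = 59.8 ppb.
V₁ = C₂V₂/C₁ = 59.8 × 9.27 / 478 = 1.16 L.

1.16 L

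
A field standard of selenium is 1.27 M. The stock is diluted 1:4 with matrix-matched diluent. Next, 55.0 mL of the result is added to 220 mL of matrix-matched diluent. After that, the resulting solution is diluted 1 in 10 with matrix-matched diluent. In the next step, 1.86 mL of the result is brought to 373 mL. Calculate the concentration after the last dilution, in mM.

Overall dilution factor = 4 × 5 × 10 × 200.5 = 4.01 × 10⁴.
1.27 M / 4.01 × 10⁴ = 3.17 × 10⁻⁵ M = 0.0317 mM.

0.0317 mM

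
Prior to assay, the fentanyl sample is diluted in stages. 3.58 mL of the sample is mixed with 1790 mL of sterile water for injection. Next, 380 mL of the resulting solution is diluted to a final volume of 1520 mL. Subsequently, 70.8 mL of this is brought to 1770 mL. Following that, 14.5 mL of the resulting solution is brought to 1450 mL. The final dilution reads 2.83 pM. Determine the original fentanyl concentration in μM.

Overall dilution factor = 501 × 4 × 25 × 100 = 5.01 × 10⁶.
Original = 2.83 pM × 5.01 × 10⁶ = 1.42 × 10⁷ pM = 14.2 μM.

14.2 μM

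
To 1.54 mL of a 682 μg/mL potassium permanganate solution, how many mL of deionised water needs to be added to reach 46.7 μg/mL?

20.9 mL

V₂ = C₁V₁/C₂ = 682 × 1.54 / 46.7 = 22.5 mL.
Diluent to add = V₂ − V₁ = 22.5 − 1.54 = 20.9 mL.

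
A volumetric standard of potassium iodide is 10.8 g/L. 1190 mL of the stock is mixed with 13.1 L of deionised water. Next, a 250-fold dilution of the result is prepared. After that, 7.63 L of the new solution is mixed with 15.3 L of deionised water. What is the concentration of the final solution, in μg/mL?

1.20 μg/mL

Overall dilution factor = 12.01 × 250 × 3.005 = 9022.
10.8 g/L / 9022 = 1.20 × 10⁻³ g/L = 1.20 μg/mL.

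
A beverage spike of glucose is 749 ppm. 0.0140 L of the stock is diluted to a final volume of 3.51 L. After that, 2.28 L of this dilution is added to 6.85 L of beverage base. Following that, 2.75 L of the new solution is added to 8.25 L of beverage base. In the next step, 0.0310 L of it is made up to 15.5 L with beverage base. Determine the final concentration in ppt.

373 ppt

Overall dilution factor = 250.7 × 4.004 × 4 × 500 = 2.01 × 10⁶.
749 ppm / 2.01 × 10⁶ = 3.73 × 10⁻⁴ ppm = 373 ppt.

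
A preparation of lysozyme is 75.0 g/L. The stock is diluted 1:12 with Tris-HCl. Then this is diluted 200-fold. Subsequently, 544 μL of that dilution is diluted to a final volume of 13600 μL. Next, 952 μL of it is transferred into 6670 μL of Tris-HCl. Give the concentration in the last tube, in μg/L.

Overall dilution factor = 12 × 200 × 25 × 8.006 = 4.80 × 10⁵.
75.0 g/L / 4.80 × 10⁵ = 1.56 × 10⁻⁴ g/L = 156 μg/L.

156 μg/L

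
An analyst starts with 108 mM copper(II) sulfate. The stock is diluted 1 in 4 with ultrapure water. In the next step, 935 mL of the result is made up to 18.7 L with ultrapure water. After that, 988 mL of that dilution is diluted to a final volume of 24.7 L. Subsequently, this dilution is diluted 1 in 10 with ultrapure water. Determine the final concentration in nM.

5400 nM

Overall dilution factor = 4 × 20 × 25 × 10 = 2.00 × 10⁴.
108 mM / 2.00 × 10⁴ = 5.40 × 10⁻³ mM = 5400 nM.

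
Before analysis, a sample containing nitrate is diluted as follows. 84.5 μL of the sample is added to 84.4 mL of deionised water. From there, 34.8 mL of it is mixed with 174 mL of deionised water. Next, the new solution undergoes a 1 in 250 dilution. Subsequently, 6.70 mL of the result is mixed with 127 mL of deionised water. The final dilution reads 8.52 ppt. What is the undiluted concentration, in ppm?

Overall dilution factor = 999.8 × 6 × 250 × 19.96 = 2.99 × 10⁷.
Original = 8.52 ppt × 2.99 × 10⁷ = 2.55 × 10⁸ ppt = 255 ppm.

255 ppm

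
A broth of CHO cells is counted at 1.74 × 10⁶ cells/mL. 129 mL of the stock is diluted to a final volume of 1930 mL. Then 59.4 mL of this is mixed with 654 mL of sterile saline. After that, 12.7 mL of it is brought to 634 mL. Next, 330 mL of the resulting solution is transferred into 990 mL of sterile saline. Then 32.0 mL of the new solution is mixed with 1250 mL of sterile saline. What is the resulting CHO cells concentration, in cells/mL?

Overall dilution factor = 14.96 × 12.01 × 49.92 × 4 × 40.06 = 1.44 × 10⁶.
1.74 × 10⁶ cells/mL / 1.44 × 10⁶ = 1.21 cells/mL.

1.21 cells/mL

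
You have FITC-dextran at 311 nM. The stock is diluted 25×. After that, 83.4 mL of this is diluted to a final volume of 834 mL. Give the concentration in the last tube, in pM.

1240 pM

Overall dilution factor = 25 × 10 = 250.
311 nM / 250 = 1.24 nM = 1240 pM.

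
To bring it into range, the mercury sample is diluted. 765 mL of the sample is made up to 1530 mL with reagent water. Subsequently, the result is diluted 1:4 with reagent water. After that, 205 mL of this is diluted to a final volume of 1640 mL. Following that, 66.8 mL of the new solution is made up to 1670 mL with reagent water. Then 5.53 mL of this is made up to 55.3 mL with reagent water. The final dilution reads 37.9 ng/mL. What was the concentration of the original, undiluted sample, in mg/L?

606 mg/L

Overall dilution factor = 2 × 4 × 8 × 25 × 10 = 1.60 × 10⁴.
Original = 37.9 ng/mL × 1.60 × 10⁴ = 6.06 × 10⁵ ng/mL = 606 mg/L.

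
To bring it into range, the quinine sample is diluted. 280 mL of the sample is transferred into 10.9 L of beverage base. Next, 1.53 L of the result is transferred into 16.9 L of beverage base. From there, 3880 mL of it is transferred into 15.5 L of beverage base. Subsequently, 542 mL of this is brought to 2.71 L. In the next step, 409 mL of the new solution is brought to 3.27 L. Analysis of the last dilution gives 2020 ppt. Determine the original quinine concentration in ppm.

194 ppm

Overall dilution factor = 39.93 × 12.05 × 4.995 × 5 × 7.995 = 9.60 × 10⁴.
Original = 2020 ppt × 9.60 × 10⁴ = 1.94 × 10⁸ ppt = 194 ppm.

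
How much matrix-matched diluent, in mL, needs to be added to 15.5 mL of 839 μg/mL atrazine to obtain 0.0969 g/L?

0.0969 g/L = 96.9 μg/mL.
V₂ = C₁V₁/C₂ = 839 × 15.5 / 96.9 = 134 mL.
Diluent to add = V₂ − V₁ = 134 − 15.5 = 119 mL.

119 mL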